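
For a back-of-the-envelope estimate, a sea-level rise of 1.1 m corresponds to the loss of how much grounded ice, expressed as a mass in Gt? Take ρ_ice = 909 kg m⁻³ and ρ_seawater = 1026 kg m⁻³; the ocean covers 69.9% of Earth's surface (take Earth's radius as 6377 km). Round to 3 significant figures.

≈ 4.03×10^5 Gt

Required water volume = Δh × A = 1.1 m × 3.57×10^14 m² = 3.929×10^14 m³.
ρ_w = 1026 kg m⁻³, so the mass of water = 3.929×10^14 m³ × 1026 kg m⁻³ = 4.031×10^17 kg = 4.03×10^5 Gt (and the same mass of ice, by conservation).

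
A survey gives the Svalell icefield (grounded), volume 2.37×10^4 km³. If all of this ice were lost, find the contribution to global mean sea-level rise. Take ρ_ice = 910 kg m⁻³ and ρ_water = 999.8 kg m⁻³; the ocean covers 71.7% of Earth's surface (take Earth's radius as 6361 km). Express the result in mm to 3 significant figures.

≈ 59.2 mm

Svalell: 2.37×10^4 km³ × (910/999.8) = 2.157×10^4 km³ of water.
Spread over 3.65×10^14 m² of ocean, Δh = 2.157×10^13 / 3.65×10^14 = 0.0592 m = 59.2 mm.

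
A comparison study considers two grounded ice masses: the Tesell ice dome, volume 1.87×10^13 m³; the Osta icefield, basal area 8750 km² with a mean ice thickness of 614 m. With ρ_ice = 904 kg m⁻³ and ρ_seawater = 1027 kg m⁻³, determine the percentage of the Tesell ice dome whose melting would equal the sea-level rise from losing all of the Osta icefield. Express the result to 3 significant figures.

Equal sea-level rise means equal mass of meltwater, i.e. equal mass of ice lost.
Ice mass of Osta: 4.857×10^15 kg; ice mass of Tesell: 1.690×10^16 kg.
Fraction required = 4.857×10^15 / 1.690×10^16 = 0.287 → 28.7 %.

≈ 28.7 %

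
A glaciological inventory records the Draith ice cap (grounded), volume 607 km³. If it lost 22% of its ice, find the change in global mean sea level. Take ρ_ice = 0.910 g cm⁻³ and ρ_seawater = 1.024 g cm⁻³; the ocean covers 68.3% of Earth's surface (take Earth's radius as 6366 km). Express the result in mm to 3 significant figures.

Draith: 0.22 × 607 km³ × (910/1024) = 118.7 km³ of water.
Spread over 3.48×10^14 m² of ocean, Δh = 1.187×10^11 / 3.48×10^14 = 3.41×10^-4 m = 0.341 mm.

≈ 0.341 mm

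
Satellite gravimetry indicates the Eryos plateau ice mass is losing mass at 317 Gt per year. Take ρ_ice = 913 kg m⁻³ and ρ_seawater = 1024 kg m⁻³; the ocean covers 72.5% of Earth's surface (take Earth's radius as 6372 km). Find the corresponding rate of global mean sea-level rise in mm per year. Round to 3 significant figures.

≈ 0.837 mm/yr

ρ_w = 1024 kg m⁻³. Annual water volume added = 317 Gt / ρ_w = 3.170×10^14 kg / 1024 kg m⁻³ = 3.096×10^11 m³.
Δh per year = 3.096×10^11 / 3.70×10^14 = 8.37×10^-4 m = 0.837 mm.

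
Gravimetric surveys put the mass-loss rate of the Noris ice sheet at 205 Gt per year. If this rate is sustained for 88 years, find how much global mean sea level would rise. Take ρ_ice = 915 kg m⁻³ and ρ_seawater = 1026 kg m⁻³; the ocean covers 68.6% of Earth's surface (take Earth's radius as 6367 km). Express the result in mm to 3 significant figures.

Total mass lost = 205 Gt/yr × 88 yr = 1.804×10^4 Gt = 1.804×10^16 kg.
ρ_w = 1026 kg m⁻³, so water volume = 1.804×10^16 / 1026 = 1.758×10^13 m³.
Δh = 1.758×10^13 / 3.49×10^14 = 0.0503 m = 50.3 mm.

≈ 50.3 mm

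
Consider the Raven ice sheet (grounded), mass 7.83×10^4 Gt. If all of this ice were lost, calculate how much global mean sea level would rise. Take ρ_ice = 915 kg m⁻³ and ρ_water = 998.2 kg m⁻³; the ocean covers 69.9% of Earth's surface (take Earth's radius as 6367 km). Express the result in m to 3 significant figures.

Raven: 7.83×10^4 Gt = 7.830×10^16 kg; dividing by ρ_w = 998.2 kg m⁻³ gives 7.844×10^13 m³ of water.
Spread over 3.56×10^14 m² of ocean, Δh = 7.844×10^13 / 3.56×10^14 = 0.220 m.

≈ 0.220 m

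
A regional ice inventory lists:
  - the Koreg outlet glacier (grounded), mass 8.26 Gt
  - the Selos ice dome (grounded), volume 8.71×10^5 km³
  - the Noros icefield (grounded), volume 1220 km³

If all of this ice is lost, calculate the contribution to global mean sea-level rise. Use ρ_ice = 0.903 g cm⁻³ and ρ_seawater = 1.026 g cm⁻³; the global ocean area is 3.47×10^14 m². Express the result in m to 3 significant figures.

≈ 2.21 m

Koreg: 8.26 Gt = 8.260×10^12 kg; dividing by ρ_w = 1.026 g cm⁻³ = 1026 kg m⁻³ gives 8.051×10^9 m³ of water.
Selos: 8.71×10^5 km³ × (903/1026) = 7.666×10^5 km³ of water.
Noros: 1220 km³ × (903/1026) = 1074 km³ of water.
Total added water ≈ 7.677×10^14 m³ over 3.47×10^14 m² → Δh = 2.21 m.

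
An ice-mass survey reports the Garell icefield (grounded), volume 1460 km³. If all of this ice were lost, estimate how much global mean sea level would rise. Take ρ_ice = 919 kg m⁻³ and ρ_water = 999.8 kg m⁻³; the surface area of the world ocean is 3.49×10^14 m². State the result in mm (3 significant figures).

Garell: 1460 km³ × (919/999.8) = 1342 km³ of water.
Spread over 3.49×10^14 m² of ocean, Δh = 1.342×10^12 / 3.49×10^14 = 3.85×10^-3 m = 3.85 mm.

≈ 3.85 mm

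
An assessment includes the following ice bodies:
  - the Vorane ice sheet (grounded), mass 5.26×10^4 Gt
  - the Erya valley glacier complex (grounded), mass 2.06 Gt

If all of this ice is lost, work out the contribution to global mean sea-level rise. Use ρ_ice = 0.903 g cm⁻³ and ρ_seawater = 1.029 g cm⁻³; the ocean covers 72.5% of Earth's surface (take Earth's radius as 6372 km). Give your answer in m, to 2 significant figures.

≈ 0.14 m

Vorane: 5.26×10^4 Gt = 5.260×10^16 kg; dividing by ρ_w = 1.029 g cm⁻³ = 1029 kg m⁻³ gives 5.112×10^13 m³ of water.
Erya: 2.06 Gt = 2.060×10^12 kg; dividing by ρ_w = 1029 kg m⁻³ gives 2.002×10^9 m³ of water.
Total added water ≈ 5.112×10^13 m³ over 3.70×10^14 m² → Δh = 0.138 m.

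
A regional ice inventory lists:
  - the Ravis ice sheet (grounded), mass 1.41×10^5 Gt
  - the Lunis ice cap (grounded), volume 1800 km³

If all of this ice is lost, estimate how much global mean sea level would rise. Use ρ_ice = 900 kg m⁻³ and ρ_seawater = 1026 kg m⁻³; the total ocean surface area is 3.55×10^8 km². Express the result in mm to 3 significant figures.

Ravis: 1.41×10^5 Gt = 1.410×10^17 kg; dividing by ρ_w = 1026 kg m⁻³ gives 1.374×10^14 m³ of water.
Lunis: 1800 km³ × (900/1026) = 1579 km³ of water.
Total added water ≈ 1.390×10^14 m³ over 3.55×10^14 m² → Δh = 0.392 m = 392 mm.

≈ 392 mm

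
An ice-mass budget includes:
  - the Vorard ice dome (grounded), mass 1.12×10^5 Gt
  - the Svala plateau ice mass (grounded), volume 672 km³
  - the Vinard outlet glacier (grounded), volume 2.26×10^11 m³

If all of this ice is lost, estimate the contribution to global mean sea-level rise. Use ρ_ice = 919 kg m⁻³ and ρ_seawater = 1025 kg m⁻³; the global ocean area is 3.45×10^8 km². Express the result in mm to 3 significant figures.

Vorard: 1.12×10^5 Gt = 1.120×10^17 kg; dividing by ρ_w = 1025 kg m⁻³ gives 1.093×10^14 m³ of water.
Svala: 672 km³ × (919/1025) = 602.5 km³ of water.
Vinard: 2.26×10^11 m³ × (919/1025) = 2.026×10^11 m³ of water.
Total added water ≈ 1.101×10^14 m³ over 3.45×10^14 m² → Δh = 0.319 m = 319 mm.

≈ 319 mm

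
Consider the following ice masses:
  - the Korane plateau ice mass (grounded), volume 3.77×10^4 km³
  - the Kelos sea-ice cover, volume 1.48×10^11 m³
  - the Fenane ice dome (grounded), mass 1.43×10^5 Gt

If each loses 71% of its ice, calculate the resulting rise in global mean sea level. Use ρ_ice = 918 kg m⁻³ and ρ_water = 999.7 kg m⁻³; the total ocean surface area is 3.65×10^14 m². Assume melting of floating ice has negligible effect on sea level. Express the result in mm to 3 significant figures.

Korane: 0.71 × 3.77×10^4 km³ × (918/999.7) = 2.458×10^4 km³ of water.
The Kelos sea-ice cover is floating and already displaces its own weight of water, so its melt adds essentially nothing to sea level.
Fenane: 0.71 × 1.43×10^5 Gt = 1.015×10^17 kg; dividing by ρ_w = 999.7 kg m⁻³ gives 1.016×10^14 m³ of water.
Total added water ≈ 1.261×10^14 m³ over 3.65×10^14 m² → Δh = 0.346 m = 346 mm.

≈ 346 mm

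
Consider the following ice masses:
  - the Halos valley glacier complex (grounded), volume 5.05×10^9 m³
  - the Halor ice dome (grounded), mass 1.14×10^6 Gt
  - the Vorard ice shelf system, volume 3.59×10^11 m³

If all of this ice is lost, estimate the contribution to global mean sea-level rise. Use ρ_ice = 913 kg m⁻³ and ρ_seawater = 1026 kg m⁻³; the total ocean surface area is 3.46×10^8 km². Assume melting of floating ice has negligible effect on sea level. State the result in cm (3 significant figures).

Halos: 5.05×10^9 m³ × (913/1026) = 4.494×10^9 m³ of water.
Halor: 1.14×10^6 Gt = 1.140×10^18 kg; dividing by ρ_w = 1026 kg m⁻³ gives 1.111×10^15 m³ of water.
The Vorard ice shelf system is floating and already displaces its own weight of water, so its melt adds essentially nothing to sea level.
Total added water ≈ 1.111×10^15 m³ over 3.46×10^14 m² → Δh = 3.21 m = 321 cm.

≈ 321 cm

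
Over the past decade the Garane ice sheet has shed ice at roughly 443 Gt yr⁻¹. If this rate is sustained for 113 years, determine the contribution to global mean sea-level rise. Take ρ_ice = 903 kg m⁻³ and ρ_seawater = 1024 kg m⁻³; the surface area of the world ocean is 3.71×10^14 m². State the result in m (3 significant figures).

Total mass lost = 443 Gt/yr × 113 yr = 5.006×10^4 Gt = 5.006×10^16 kg.
ρ_w = 1024 kg m⁻³, so water volume = 5.006×10^16 / 1024 = 4.889×10^13 m³.
Δh = 4.889×10^13 / 3.71×10^14 = 0.132 m.

≈ 0.132 m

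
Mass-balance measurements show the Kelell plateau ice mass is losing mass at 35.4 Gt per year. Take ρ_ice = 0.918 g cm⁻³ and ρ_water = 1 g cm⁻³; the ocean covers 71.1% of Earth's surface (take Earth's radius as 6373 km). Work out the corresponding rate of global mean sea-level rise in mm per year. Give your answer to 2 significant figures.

ρ_w = 1 g cm⁻³ = 1000 kg m⁻³. Annual water volume added = 35.4 Gt / ρ_w = 3.540×10^13 kg / 1000 kg m⁻³ = 3.540×10^10 m³.
Δh per year = 3.540×10^10 / 3.63×10^14 = 9.76×10^-5 m = 0.098 mm.

≈ 0.098 mm/yr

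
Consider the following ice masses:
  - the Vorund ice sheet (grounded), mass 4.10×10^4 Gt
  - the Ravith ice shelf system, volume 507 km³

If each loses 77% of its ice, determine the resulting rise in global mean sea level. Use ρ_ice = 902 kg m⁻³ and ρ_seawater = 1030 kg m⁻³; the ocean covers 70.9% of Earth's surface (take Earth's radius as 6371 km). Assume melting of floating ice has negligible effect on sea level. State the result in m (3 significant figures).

≈ 0.0848 m

Vorund: 0.77 × 4.10×10^4 Gt = 3.157×10^16 kg; dividing by ρ_w = 1030 kg m⁻³ gives 3.065×10^13 m³ of water.
The Ravith ice shelf system is floating and already displaces its own weight of water, so its melt adds essentially nothing to sea level.
Total added water ≈ 3.065×10^13 m³ over 3.62×10^14 m² → Δh = 0.0848 m.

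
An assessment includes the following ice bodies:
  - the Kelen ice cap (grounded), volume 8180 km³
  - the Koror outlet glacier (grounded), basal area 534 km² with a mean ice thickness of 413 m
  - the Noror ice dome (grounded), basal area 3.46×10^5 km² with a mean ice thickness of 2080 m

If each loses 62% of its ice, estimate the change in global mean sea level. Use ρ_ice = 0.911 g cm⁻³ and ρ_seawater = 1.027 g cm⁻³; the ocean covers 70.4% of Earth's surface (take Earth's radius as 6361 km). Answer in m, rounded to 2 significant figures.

Kelen: 0.62 × 8180 km³ × (911/1027) = 4499 km³ of water.
Koror: ice volume = 534 km² × 413 m = 220.5 km³; 0.62 × 220.5 × (911/1027) = 121.3 km³ of water.
Noror: ice volume = 3.46×10^5 km² × 2080 m = 7.197×10^5 km³; 0.62 × 7.197×10^5 × (911/1027) = 3.958×10^5 km³ of water.
Total added water ≈ 4.004×10^14 m³ over 3.58×10^14 m² → Δh = 1.12 m.

≈ 1.1 m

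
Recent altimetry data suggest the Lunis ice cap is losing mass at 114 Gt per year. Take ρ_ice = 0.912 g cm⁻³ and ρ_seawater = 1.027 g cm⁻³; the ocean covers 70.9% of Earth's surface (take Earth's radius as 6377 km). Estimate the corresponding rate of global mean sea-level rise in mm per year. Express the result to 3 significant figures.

≈ 0.306 mm/yr

ρ_w = 1.027 g cm⁻³ = 1027 kg m⁻³. Annual water volume added = 114 Gt / ρ_w = 1.140×10^14 kg / 1027 kg m⁻³ = 1.110×10^11 m³.
Δh per year = 1.110×10^11 / 3.62×10^14 = 3.06×10^-4 m = 0.306 mm.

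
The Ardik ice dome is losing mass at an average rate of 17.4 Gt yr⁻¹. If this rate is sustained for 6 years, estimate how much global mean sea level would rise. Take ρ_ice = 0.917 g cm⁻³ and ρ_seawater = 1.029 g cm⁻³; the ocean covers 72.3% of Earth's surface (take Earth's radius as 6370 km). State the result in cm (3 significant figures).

≈ 0.0275 cm

Total mass lost = 17.4 Gt/yr × 6 yr = 104.4 Gt = 1.044×10^14 kg.
ρ_w = 1.029 g cm⁻³ = 1029 kg m⁻³, so water volume = 1.044×10^14 / 1029 = 1.015×10^11 m³.
Δh = 1.015×10^11 / 3.69×10^14 = 2.75×10^-4 m = 0.0275 cm.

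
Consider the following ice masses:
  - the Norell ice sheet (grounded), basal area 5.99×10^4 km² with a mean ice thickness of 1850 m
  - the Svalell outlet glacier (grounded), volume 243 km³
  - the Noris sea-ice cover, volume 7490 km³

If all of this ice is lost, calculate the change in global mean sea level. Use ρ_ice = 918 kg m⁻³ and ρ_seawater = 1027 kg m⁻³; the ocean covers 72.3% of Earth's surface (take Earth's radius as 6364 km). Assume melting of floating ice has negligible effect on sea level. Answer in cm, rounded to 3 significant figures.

≈ 27.0 cm

Norell: ice volume = 5.99×10^4 km² × 1850 m = 1.108×10^5 km³; 1.108×10^5 × (918/1027) = 9.905×10^4 km³ of water.
Svalell: 243 km³ × (918/1027) = 217.2 km³ of water.
The Noris sea-ice cover is floating and already displaces its own weight of water, so its melt adds essentially nothing to sea level.
Total added water ≈ 9.927×10^13 m³ over 3.68×10^14 m² → Δh = 0.270 m = 27.0 cm.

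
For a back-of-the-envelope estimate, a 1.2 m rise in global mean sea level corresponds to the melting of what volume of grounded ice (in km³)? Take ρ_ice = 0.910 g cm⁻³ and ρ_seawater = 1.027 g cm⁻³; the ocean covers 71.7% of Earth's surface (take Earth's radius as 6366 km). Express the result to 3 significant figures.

Required water volume = Δh × A = 1.2 m × 3.65×10^14 m² = 4.382×10^14 m³ = 4.382×10^5 km³.
Ice volume = water volume × ρ_w/ρ_ice = 4.382×10^5 × 1027/910 = 4.95×10^5 km³.

≈ 4.95×10^5 km³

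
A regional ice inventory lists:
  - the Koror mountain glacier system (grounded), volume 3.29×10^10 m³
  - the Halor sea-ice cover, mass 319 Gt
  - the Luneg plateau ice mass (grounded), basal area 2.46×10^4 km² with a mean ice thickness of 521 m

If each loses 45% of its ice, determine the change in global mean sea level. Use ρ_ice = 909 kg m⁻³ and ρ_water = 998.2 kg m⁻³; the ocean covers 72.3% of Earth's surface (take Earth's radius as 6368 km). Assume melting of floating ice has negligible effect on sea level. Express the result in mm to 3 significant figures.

≈ 14.3 mm

Koror: 0.45 × 3.29×10^10 m³ × (909/998.2) = 1.348×10^10 m³ of water.
The Halor sea-ice cover is floating and already displaces its own weight of water, so its melt adds essentially nothing to sea level.
Luneg: ice volume = 2.46×10^4 km² × 521 m = 1.282×10^4 km³; 0.45 × 1.282×10^4 × (909/998.2) = 5252 km³ of water.
Total added water ≈ 5.266×10^12 m³ over 3.68×10^14 m² → Δh = 0.0143 m = 14.3 mm.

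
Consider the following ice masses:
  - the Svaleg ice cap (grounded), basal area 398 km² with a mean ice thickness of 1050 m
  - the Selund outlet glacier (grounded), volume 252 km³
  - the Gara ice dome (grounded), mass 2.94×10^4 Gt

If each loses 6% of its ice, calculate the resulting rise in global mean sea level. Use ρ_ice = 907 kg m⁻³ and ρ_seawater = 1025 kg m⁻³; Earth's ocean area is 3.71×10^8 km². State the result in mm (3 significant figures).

Svaleg: ice volume = 398 km² × 1050 m = 417.9 km³; 0.06 × 417.9 × (907/1025) = 22.19 km³ of water.
Selund: 0.06 × 252 km³ × (907/1025) = 13.38 km³ of water.
Gara: 0.06 × 2.94×10^4 Gt = 1.764×10^15 kg; dividing by ρ_w = 1025 kg m⁻³ gives 1.721×10^12 m³ of water.
Total added water ≈ 1.757×10^12 m³ over 3.71×10^14 m² → Δh = 4.73×10^-3 m = 4.73 mm.

≈ 4.73 mm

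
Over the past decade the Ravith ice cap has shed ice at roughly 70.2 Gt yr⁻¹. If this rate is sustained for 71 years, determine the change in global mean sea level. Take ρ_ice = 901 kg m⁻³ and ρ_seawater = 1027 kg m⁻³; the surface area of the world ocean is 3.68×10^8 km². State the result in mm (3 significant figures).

Total mass lost = 70.2 Gt/yr × 71 yr = 4984 Gt = 4.984×10^15 kg.
ρ_w = 1027 kg m⁻³, so water volume = 4.984×10^15 / 1027 = 4.853×10^12 m³.
Δh = 4.853×10^12 / 3.68×10^14 = 0.0132 m = 13.2 mm.

≈ 13.2 mm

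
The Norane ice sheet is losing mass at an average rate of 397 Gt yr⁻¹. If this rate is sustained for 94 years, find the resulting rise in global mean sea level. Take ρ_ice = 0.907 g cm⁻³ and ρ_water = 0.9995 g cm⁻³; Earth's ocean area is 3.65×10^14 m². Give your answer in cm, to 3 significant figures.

Total mass lost = 397 Gt/yr × 94 yr = 3.732×10^4 Gt = 3.732×10^16 kg.
ρ_w = 0.9995 g cm⁻³ = 999.5 kg m⁻³, so water volume = 3.732×10^16 / 999.5 = 3.734×10^13 m³.
Δh = 3.734×10^13 / 3.65×10^14 = 0.102 m = 10.2 cm.

≈ 10.2 cm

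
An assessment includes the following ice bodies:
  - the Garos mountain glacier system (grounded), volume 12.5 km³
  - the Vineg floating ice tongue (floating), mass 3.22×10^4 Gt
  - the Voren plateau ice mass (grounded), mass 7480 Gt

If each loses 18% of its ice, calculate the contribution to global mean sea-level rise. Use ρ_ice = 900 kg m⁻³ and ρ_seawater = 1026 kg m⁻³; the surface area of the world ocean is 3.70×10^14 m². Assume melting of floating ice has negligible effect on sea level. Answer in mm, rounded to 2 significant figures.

Garos: 0.18 × 12.5 km³ × (900/1026) = 1.974 km³ of water.
The Vineg floating ice tongue is floating and already displaces its own weight of water, so its melt adds essentially nothing to sea level.
Voren: 0.18 × 7480 Gt = 1.346×10^15 kg; dividing by ρ_w = 1026 kg m⁻³ gives 1.312×10^12 m³ of water.
Total added water ≈ 1.314×10^12 m³ over 3.70×10^14 m² → Δh = 3.55×10^-3 m = 3.6 mm.

≈ 3.6 mm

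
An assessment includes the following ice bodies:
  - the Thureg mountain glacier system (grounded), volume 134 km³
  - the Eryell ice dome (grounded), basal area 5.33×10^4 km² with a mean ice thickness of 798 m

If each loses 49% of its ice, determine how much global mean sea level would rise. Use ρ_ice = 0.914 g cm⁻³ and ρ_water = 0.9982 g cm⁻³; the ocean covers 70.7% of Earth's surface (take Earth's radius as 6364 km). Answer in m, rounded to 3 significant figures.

≈ 0.0532 m

Thureg: 0.49 × 134 km³ × (914/998.2) = 60.12 km³ of water.
Eryell: ice volume = 5.33×10^4 km² × 798 m = 4.253×10^4 km³; 0.49 × 4.253×10^4 × (914/998.2) = 1.908×10^4 km³ of water.
Total added water ≈ 1.914×10^13 m³ over 3.60×10^14 m² → Δh = 0.0532 m.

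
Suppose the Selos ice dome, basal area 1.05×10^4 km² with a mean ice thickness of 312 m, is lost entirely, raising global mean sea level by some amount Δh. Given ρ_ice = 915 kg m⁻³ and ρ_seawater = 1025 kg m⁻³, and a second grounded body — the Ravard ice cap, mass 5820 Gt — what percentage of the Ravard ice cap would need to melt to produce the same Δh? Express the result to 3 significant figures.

Equal sea-level rise means equal mass of meltwater, i.e. equal mass of ice lost.
Ice mass of Selos: 2.998×10^15 kg; ice mass of Ravard: 5.820×10^15 kg.
Fraction required = 2.998×10^15 / 5.820×10^15 = 0.515 → 51.5 %.

≈ 51.5 %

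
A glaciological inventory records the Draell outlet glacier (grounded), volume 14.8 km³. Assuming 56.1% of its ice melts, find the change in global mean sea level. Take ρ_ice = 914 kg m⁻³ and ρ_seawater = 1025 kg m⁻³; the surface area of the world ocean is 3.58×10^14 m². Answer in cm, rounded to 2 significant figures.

Draell: 0.561 × 14.8 km³ × (914/1025) = 7.404 km³ of water.
Spread over 3.58×10^14 m² of ocean, Δh = 7.404×10^9 / 3.58×10^14 = 2.07×10^-5 m = 2.1×10^-3 cm.

≈ 2.1×10^-3 cm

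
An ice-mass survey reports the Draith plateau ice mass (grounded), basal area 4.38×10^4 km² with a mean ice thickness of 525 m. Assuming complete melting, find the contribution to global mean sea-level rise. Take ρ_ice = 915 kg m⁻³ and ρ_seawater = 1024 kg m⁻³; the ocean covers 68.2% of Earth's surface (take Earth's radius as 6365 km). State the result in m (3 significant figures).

≈ 0.0592 m

Draith: ice volume = 4.38×10^4 km² × 525 m = 2.300×10^4 km³; 2.300×10^4 × (915/1024) = 2.055×10^4 km³ of water.
Spread over 3.47×10^14 m² of ocean, Δh = 2.055×10^13 / 3.47×10^14 = 0.0592 m.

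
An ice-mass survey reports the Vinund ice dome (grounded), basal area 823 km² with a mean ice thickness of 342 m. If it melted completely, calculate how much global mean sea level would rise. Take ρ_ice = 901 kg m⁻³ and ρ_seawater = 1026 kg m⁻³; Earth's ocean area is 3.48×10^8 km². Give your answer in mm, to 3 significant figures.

≈ 0.710 mm

Vinund: ice volume = 823 km² × 342 m = 281.5 km³; 281.5 × (901/1026) = 247.2 km³ of water.
Spread over 3.48×10^14 m² of ocean, Δh = 2.472×10^11 / 3.48×10^14 = 7.10×10^-4 m = 0.710 mm.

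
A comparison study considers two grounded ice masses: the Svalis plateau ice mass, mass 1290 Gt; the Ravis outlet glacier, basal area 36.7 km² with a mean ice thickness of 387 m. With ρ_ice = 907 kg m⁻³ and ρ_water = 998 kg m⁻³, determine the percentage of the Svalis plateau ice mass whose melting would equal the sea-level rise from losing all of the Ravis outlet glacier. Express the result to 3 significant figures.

Equal sea-level rise means equal mass of meltwater, i.e. equal mass of ice lost.
Ice mass of Ravis: 1.288×10^13 kg; ice mass of Svalis: 1.290×10^15 kg.
Fraction required = 1.288×10^13 / 1.290×10^15 = 9.99×10^-3 → 0.999 %.

≈ 0.999 %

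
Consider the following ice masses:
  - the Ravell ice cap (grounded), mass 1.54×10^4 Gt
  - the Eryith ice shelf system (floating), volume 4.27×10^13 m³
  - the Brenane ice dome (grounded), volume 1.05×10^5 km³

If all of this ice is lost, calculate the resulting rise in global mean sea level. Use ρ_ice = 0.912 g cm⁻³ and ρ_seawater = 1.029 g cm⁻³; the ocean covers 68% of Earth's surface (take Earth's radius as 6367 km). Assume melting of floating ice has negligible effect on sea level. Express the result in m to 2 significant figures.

≈ 0.31 m

Ravell: 1.54×10^4 Gt = 1.540×10^16 kg; dividing by ρ_w = 1.029 g cm⁻³ = 1029 kg m⁻³ gives 1.497×10^13 m³ of water.
The Eryith ice shelf system is floating and already displaces its own weight of water, so its melt adds essentially nothing to sea level.
Brenane: 1.05×10^5 km³ × (912/1029) = 9.306×10^4 km³ of water.
Total added water ≈ 1.080×10^14 m³ over 3.46×10^14 m² → Δh = 0.312 m.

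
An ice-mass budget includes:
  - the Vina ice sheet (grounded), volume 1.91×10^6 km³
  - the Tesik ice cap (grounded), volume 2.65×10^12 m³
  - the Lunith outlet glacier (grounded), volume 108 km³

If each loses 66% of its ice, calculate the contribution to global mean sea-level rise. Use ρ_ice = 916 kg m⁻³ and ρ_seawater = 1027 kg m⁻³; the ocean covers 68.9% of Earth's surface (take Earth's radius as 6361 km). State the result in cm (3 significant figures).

≈ 321 cm

Vina: 0.66 × 1.91×10^6 km³ × (916/1027) = 1.124×10^6 km³ of water.
Tesik: 0.66 × 2.65×10^12 m³ × (916/1027) = 1.560×10^12 m³ of water.
Lunith: 0.66 × 108 km³ × (916/1027) = 63.58 km³ of water.
Total added water ≈ 1.126×10^15 m³ over 3.50×10^14 m² → Δh = 3.21 m = 321 cm.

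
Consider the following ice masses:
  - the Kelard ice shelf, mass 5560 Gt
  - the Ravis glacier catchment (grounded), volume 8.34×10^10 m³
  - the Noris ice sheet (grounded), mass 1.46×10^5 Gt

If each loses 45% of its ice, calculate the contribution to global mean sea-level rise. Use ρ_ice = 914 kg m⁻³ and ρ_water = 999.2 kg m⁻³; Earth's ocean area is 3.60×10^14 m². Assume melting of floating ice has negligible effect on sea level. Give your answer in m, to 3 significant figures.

≈ 0.183 m

The Kelard ice shelf is floating and already displaces its own weight of water, so its melt adds essentially nothing to sea level.
Ravis: 0.45 × 8.34×10^10 m³ × (914/999.2) = 3.433×10^10 m³ of water.
Noris: 0.45 × 1.46×10^5 Gt = 6.570×10^16 kg; dividing by ρ_w = 999.2 kg m⁻³ gives 6.575×10^13 m³ of water.
Total added water ≈ 6.579×10^13 m³ over 3.60×10^14 m² → Δh = 0.183 m.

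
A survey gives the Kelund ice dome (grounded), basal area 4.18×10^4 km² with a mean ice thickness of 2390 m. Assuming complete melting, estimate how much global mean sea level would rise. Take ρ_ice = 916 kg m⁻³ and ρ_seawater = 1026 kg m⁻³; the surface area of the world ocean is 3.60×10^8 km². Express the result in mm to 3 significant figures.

Kelund: ice volume = 4.18×10^4 km² × 2390 m = 9.990×10^4 km³; 9.990×10^4 × (916/1026) = 8.919×10^4 km³ of water.
Spread over 3.60×10^14 m² of ocean, Δh = 8.919×10^13 / 3.60×10^14 = 0.248 m = 248 mm.

≈ 248 mm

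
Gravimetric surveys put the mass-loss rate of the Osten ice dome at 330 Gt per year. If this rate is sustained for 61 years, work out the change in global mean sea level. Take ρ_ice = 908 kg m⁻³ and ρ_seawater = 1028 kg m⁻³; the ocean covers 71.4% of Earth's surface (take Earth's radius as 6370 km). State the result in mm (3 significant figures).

≈ 53.8 mm

Total mass lost = 330 Gt/yr × 61 yr = 2.013×10^4 Gt = 2.013×10^16 kg.
ρ_w = 1028 kg m⁻³, so water volume = 2.013×10^16 / 1028 = 1.958×10^13 m³.
Δh = 1.958×10^13 / 3.64×10^14 = 0.0538 m = 53.8 mm.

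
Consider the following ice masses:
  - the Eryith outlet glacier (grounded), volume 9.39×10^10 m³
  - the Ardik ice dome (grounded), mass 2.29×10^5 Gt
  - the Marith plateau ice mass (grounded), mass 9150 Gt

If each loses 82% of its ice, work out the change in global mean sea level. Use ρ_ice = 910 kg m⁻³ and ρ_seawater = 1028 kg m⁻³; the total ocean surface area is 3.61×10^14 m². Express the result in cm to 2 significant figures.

≈ 53 cm

Eryith: 0.82 × 9.39×10^10 m³ × (910/1028) = 6.816×10^10 m³ of water.
Ardik: 0.82 × 2.29×10^5 Gt = 1.878×10^17 kg; dividing by ρ_w = 1028 kg m⁻³ gives 1.827×10^14 m³ of water.
Marith: 0.82 × 9150 Gt = 7.503×10^15 kg; dividing by ρ_w = 1028 kg m⁻³ gives 7.299×10^12 m³ of water.
Total added water ≈ 1.900×10^14 m³ over 3.61×10^14 m² → Δh = 0.526 m = 53 cm.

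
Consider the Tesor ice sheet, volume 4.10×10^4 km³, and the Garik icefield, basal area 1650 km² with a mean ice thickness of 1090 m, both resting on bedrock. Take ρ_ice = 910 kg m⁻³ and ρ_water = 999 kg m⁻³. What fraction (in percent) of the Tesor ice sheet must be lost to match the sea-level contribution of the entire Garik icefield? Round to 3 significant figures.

≈ 4.39 %

Equal sea-level rise means equal mass of meltwater, i.e. equal mass of ice lost.
Ice mass of Garik: 1.637×10^15 kg; ice mass of Tesor: 3.731×10^16 kg.
Fraction required = 1.637×10^15 / 3.731×10^16 = 0.0439 → 4.39 %.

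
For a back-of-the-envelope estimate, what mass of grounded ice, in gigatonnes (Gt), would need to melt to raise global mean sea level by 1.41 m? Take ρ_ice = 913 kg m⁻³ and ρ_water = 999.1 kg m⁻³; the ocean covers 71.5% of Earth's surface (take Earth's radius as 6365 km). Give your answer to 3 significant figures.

Required water volume = Δh × A = 1.41 m × 3.64×10^14 m² = 5.133×10^14 m³.
ρ_w = 999.1 kg m⁻³, so the mass of water = 5.133×10^14 m³ × 999.1 kg m⁻³ = 5.128×10^17 kg = 5.13×10^5 Gt (and the same mass of ice, by conservation).

≈ 5.13×10^5 Gt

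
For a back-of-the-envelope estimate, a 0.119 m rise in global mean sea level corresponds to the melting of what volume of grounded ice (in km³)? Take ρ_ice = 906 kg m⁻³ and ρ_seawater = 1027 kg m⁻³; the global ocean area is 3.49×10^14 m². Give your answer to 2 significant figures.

≈ 4.7×10^4 km³

Required water volume = Δh × A = 0.119 m × 3.49×10^14 m² = 4.153×10^13 m³ = 4.153×10^4 km³.
Ice volume = water volume × ρ_w/ρ_ice = 4.153×10^4 × 1027/906 = 4.7×10^4 km³.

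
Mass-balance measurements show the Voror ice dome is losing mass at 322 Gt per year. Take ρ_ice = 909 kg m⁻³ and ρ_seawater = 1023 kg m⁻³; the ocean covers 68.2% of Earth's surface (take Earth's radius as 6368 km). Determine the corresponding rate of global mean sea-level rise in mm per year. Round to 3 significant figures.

≈ 0.906 mm/yr

ρ_w = 1023 kg m⁻³. Annual water volume added = 322 Gt / ρ_w = 3.220×10^14 kg / 1023 kg m⁻³ = 3.148×10^11 m³.
Δh per year = 3.148×10^11 / 3.48×10^14 = 9.06×10^-4 m = 0.906 mm.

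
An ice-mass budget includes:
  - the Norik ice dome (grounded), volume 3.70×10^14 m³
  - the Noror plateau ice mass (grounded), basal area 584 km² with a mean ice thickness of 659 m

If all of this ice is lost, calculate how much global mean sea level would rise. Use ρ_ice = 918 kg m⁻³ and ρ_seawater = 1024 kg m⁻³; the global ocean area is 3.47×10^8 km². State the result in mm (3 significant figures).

≈ 957 mm

Norik: 3.70×10^14 m³ × (918/1024) = 3.317×10^14 m³ of water.
Noror: ice volume = 584 km² × 659 m = 384.9 km³; 384.9 × (918/1024) = 345.0 km³ of water.
Total added water ≈ 3.320×10^14 m³ over 3.47×10^14 m² → Δh = 0.957 m = 957 mm.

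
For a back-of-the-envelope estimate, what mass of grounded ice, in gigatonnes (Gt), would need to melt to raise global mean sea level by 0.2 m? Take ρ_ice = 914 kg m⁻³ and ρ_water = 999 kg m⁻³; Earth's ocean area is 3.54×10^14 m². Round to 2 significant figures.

≈ 7.1×10^4 Gt

Required water volume = Δh × A = 0.2 m × 3.54×10^14 m² = 7.080×10^13 m³.
ρ_w = 999 kg m⁻³, so the mass of water = 7.080×10^13 m³ × 999 kg m⁻³ = 7.073×10^16 kg = 7.1×10^4 Gt (and the same mass of ice, by conservation).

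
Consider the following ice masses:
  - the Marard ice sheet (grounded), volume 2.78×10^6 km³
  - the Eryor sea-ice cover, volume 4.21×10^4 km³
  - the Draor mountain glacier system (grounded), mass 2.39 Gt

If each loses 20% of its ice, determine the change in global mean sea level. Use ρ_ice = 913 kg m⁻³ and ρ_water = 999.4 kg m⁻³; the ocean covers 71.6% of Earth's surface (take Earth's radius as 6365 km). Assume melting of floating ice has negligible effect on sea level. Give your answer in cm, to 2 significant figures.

Marard: 0.2 × 2.78×10^6 km³ × (913/999.4) = 5.079×10^5 km³ of water.
The Eryor sea-ice cover is floating and already displaces its own weight of water, so its melt adds essentially nothing to sea level.
Draor: 0.2 × 2.39 Gt = 4.780×10^11 kg; dividing by ρ_w = 999.4 kg m⁻³ gives 4.783×10^8 m³ of water.
Total added water ≈ 5.079×10^14 m³ over 3.65×10^14 m² → Δh = 1.39 m = 140 cm.

≈ 140 cm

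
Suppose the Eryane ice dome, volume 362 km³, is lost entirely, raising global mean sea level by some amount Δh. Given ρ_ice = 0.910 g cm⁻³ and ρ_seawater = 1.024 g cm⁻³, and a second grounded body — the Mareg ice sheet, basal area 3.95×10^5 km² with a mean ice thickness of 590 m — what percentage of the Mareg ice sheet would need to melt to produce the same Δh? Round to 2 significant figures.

≈ 0.16 %

Equal sea-level rise means equal mass of meltwater, i.e. equal mass of ice lost.
Ice mass of Eryane: 3.294×10^14 kg; ice mass of Mareg: 2.121×10^17 kg.
Fraction required = 3.294×10^14 / 2.121×10^17 = 1.55×10^-3 → 0.16 %.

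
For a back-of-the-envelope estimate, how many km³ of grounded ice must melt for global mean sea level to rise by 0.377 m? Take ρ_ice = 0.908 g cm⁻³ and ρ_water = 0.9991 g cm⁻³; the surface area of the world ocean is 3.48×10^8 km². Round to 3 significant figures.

≈ 1.44×10^5 km³

Required water volume = Δh × A = 0.377 m × 3.48×10^14 m² = 1.312×10^14 m³ = 1.312×10^5 km³.
Ice volume = water volume × ρ_w/ρ_ice = 1.312×10^5 × 999.1/908 = 1.44×10^5 km³.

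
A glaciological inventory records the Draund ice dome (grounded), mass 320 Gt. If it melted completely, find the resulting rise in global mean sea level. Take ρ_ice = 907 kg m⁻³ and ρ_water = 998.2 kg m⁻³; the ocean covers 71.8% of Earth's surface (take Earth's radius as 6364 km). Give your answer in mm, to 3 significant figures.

≈ 0.877 mm

Draund: 320 Gt = 3.200×10^14 kg; dividing by ρ_w = 998.2 kg m⁻³ gives 3.206×10^11 m³ of water.
Spread over 3.65×10^14 m² of ocean, Δh = 3.206×10^11 / 3.65×10^14 = 8.77×10^-4 m = 0.877 mm.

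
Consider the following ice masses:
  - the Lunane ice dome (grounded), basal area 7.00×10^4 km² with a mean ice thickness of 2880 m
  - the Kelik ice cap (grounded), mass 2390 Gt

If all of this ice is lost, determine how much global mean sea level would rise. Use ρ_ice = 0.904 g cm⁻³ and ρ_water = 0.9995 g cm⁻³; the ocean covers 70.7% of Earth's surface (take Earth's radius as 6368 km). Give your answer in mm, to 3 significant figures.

Lunane: ice volume = 7.00×10^4 km² × 2880 m = 2.016×10^5 km³; 2.016×10^5 × (904/999.5) = 1.823×10^5 km³ of water.
Kelik: 2390 Gt = 2.390×10^15 kg; dividing by ρ_w = 0.9995 g cm⁻³ = 999.5 kg m⁻³ gives 2.391×10^12 m³ of water.
Total added water ≈ 1.847×10^14 m³ over 3.60×10^14 m² → Δh = 0.513 m = 513 mm.

≈ 513 mm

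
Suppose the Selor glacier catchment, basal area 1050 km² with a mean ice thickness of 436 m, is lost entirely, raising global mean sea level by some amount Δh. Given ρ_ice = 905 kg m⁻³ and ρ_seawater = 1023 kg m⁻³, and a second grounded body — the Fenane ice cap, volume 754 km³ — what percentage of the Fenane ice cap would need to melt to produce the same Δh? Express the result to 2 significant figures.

≈ 61 %

Equal sea-level rise means equal mass of meltwater, i.e. equal mass of ice lost.
Ice mass of Selor: 4.143×10^14 kg; ice mass of Fenane: 6.824×10^14 kg.
Fraction required = 4.143×10^14 / 6.824×10^14 = 0.607 → 61 %.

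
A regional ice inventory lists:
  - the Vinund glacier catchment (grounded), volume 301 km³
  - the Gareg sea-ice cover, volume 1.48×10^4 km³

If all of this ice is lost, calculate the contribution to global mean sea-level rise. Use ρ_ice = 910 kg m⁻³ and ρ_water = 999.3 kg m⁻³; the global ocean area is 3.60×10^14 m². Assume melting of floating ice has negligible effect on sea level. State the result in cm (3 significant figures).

≈ 0.0761 cm

Vinund: 301 km³ × (910/999.3) = 274.1 km³ of water.
The Gareg sea-ice cover is floating and already displaces its own weight of water, so its melt adds essentially nothing to sea level.
Total added water ≈ 2.741×10^11 m³ over 3.60×10^14 m² → Δh = 7.61×10^-4 m = 0.0761 cm.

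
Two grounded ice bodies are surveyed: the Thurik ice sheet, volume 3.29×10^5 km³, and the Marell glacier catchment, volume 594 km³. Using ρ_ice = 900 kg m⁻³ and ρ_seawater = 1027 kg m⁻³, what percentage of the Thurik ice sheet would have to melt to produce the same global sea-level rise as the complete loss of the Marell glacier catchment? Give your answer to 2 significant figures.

Equal sea-level rise means equal mass of meltwater, i.e. equal mass of ice lost.
Ice mass of Marell: 5.346×10^14 kg; ice mass of Thurik: 2.961×10^17 kg.
Fraction required = 5.346×10^14 / 2.961×10^17 = 1.81×10^-3 → 0.18 %.

≈ 0.18 %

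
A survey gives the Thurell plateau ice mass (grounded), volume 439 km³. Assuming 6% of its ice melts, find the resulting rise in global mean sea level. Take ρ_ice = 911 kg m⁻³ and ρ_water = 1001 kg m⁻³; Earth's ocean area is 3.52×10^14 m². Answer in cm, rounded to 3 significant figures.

Thurell: 0.06 × 439 km³ × (911/1001) = 23.97 km³ of water.
Spread over 3.52×10^14 m² of ocean, Δh = 2.397×10^10 / 3.52×10^14 = 6.81×10^-5 m = 6.81×10^-3 cm.

≈ 6.81×10^-3 cm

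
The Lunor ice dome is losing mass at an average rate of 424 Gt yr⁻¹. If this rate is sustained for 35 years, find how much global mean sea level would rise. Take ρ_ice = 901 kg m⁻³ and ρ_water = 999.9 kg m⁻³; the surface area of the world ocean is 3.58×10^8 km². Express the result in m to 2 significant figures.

≈ 0.041 m

Total mass lost = 424 Gt/yr × 35 yr = 1.484×10^4 Gt = 1.484×10^16 kg.
ρ_w = 999.9 kg m⁻³, so water volume = 1.484×10^16 / 999.9 = 1.484×10^13 m³.
Δh = 1.484×10^13 / 3.58×10^14 = 0.0415 m.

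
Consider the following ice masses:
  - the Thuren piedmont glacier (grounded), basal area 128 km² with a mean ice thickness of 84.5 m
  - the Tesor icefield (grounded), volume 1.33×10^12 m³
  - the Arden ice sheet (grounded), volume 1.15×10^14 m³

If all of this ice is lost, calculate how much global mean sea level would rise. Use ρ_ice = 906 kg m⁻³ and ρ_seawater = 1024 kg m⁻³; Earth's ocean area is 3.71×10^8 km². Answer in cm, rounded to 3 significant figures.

Thuren: ice volume = 128 km² × 84.5 m = 10.82 km³; 10.82 × (906/1024) = 9.570 km³ of water.
Tesor: 1.33×10^12 m³ × (906/1024) = 1.177×10^12 m³ of water.
Arden: 1.15×10^14 m³ × (906/1024) = 1.017×10^14 m³ of water.
Total added water ≈ 1.029×10^14 m³ over 3.71×10^14 m² → Δh = 0.277 m = 27.7 cm.

≈ 27.7 cm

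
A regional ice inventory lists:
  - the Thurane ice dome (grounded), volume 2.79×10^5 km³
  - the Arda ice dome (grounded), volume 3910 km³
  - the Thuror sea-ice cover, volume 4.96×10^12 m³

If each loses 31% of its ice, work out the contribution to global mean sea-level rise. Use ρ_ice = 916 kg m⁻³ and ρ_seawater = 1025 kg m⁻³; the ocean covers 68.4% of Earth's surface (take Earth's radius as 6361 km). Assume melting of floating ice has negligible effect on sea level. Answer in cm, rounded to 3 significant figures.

≈ 22.5 cm

Thurane: 0.31 × 2.79×10^5 km³ × (916/1025) = 7.729×10^4 km³ of water.
Arda: 0.31 × 3910 km³ × (916/1025) = 1083 km³ of water.
The Thuror sea-ice cover is floating and already displaces its own weight of water, so its melt adds essentially nothing to sea level.
Total added water ≈ 7.838×10^13 m³ over 3.48×10^14 m² → Δh = 0.225 m = 22.5 cm.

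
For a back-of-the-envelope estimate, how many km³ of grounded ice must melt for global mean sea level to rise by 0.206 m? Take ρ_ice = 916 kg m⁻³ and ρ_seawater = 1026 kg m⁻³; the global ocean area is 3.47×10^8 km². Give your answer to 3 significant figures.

≈ 8.01×10^4 km³

Required water volume = Δh × A = 0.206 m × 3.47×10^14 m² = 7.148×10^13 m³ = 7.148×10^4 km³.
Ice volume = water volume × ρ_w/ρ_ice = 7.148×10^4 × 1026/916 = 8.01×10^4 km³.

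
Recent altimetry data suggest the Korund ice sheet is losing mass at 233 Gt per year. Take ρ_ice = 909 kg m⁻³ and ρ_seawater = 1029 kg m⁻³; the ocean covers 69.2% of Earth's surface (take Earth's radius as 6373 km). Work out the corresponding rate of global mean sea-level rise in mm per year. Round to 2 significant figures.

≈ 0.64 mm/yr

ρ_w = 1029 kg m⁻³. Annual water volume added = 233 Gt / ρ_w = 2.330×10^14 kg / 1029 kg m⁻³ = 2.264×10^11 m³.
Δh per year = 2.264×10^11 / 3.53×10^14 = 6.41×10^-4 m = 0.64 mm.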